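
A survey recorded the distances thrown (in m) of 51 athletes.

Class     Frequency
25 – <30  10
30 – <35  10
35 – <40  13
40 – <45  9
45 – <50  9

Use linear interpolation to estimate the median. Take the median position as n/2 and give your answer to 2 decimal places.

37.12

Cumulative frequencies: 10, 20, 33, 42, 51
n = 51; position = n/2 = 25.5.
This falls in the class 35 – <40: L = 35, F = 20, f = 13, h = 5.
Median ≈ 35 + ((25.5 − 20) / 13) × 5 = 37.1154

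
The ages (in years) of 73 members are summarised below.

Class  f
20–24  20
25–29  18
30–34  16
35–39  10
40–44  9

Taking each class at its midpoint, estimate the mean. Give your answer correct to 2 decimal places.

Midpoints: 22, 27, 32, 37, 42
Σfm = 20×22 + 18×27 + 16×32 + 10×37 + 9×42 = 2186
n = Σf = 73
Mean = 2186 / 73 = 29.9452

29.95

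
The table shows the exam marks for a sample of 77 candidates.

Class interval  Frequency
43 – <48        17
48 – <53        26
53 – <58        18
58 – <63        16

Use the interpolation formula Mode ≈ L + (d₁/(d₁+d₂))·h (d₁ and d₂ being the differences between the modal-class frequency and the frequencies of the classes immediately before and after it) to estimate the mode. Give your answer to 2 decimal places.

50.65

Modal class: 48 – <53 (highest frequency 26).
d₁ = 26 − 17 = 9, d₂ = 26 − 18 = 8
Mode ≈ 48 + (9/(9+8)) × 5 = 48 + 2.6471 = 50.6471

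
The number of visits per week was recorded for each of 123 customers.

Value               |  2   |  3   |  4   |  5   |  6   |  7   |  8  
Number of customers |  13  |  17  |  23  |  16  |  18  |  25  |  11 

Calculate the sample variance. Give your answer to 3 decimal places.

3.482

Values: 2, 3, 4, 5, 6, 7, 8
n = 123, Σfx = 620, mean = 5.0407
Σfx² = 3550
Σf(x − x̄)² = Σfx² − (Σfx)²/n = 3550 − 620²/123 = 424.7967
Sample variance = 424.7967 / 122 = 3.4819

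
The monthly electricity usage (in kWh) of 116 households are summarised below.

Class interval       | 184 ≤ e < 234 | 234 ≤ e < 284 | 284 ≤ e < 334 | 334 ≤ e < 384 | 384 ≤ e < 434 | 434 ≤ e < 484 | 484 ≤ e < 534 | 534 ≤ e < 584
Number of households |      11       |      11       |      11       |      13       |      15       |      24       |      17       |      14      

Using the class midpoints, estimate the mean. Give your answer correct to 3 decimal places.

403.828

Midpoints: 209, 259, 309, 359, 409, 459, 509, 559
Σfm = 11×209 + 11×259 + 11×309 + 13×359 + 15×409 + 24×459 + 17×509 + 14×559 = 46844
n = Σf = 116
Mean = 46844 / 116 = 403.8276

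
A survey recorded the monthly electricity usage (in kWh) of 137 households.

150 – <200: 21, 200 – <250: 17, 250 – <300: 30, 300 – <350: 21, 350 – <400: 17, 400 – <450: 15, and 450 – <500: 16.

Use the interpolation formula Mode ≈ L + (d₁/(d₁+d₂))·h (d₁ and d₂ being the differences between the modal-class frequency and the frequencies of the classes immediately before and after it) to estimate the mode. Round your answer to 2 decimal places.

Modal class: 250 – <300 (highest frequency 30).
d₁ = 30 − 17 = 13, d₂ = 30 − 21 = 9
Mode ≈ 250 + (13/(13+9)) × 50 = 250 + 29.5455 = 279.5455

279.55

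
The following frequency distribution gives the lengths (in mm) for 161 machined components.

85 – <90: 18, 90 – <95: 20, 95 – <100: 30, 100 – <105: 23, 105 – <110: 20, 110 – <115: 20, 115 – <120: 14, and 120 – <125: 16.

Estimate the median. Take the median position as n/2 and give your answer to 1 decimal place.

Cumulative frequencies: 18, 38, 68, 91, 111, 131, 145, 161
n = 161; position = n/2 = 80.5.
This falls in the class 100 – <105: L = 100, F = 68, f = 23, h = 5.
Median ≈ 100 + ((80.5 − 68) / 23) × 5 = 102.7174

102.7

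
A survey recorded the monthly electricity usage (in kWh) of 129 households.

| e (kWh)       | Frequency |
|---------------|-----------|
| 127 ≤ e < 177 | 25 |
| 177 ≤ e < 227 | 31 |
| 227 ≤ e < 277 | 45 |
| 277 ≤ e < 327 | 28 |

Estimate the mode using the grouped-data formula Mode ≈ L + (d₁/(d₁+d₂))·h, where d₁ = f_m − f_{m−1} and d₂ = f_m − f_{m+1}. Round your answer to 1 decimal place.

Modal class: 227 ≤ e < 277 (highest frequency 45).
d₁ = 45 − 31 = 14, d₂ = 45 − 28 = 17
Mode ≈ 227 + (14/(14+17)) × 50 = 227 + 22.5806 = 249.5806

249.6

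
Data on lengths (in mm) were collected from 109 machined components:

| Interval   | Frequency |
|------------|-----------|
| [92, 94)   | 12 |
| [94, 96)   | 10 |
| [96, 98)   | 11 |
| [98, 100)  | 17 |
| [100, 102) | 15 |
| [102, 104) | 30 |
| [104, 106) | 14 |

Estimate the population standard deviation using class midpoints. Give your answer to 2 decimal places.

3.82

Midpoints: 93, 95, 97, 99, 101, 103, 105
n = 109, Σfm = 10891, mean = 99.9174
Σfm² = 1089789
Σf(m − x̄)² = Σfm² − (Σfm)²/n = 1089789 − 10891²/109 = 1588.2569
Population variance = 1588.2569 / 109 = 14.5712
Standard deviation = √14.5712 = 3.8172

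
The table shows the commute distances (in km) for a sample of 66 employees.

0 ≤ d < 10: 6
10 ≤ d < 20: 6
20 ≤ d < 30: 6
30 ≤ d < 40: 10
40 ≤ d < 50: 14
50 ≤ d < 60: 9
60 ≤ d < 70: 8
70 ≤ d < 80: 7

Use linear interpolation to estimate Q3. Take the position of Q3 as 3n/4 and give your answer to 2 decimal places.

Cumulative frequencies: 6, 12, 18, 28, 42, 51, 59, 66
n = 66; position = 3n/4 = 49.5.
This falls in the class 50 ≤ d < 60: L = 50, F = 42, f = 9, h = 10.
Upper quartile ≈ 50 + ((49.5 − 42) / 9) × 10 = 58.3333

58.33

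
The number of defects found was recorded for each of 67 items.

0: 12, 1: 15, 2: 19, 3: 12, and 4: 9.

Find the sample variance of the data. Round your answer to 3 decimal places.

1.664

Values: 0, 1, 2, 3, 4
n = 67, Σfx = 125, mean = 1.8657
Σfx² = 343
Σf(x − x̄)² = Σfx² − (Σfx)²/n = 343 − 125²/67 = 109.7910
Sample variance = 109.7910 / 66 = 1.6635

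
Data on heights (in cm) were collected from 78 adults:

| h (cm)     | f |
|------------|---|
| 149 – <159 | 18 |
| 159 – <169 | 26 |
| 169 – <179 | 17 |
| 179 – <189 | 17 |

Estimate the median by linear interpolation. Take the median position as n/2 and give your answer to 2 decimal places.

167.08

Cumulative frequencies: 18, 44, 61, 78
n = 78; position = n/2 = 39.
This falls in the class 159 – <169: L = 159, F = 18, f = 26, h = 10.
Median ≈ 159 + ((39 − 18) / 26) × 10 = 167.0769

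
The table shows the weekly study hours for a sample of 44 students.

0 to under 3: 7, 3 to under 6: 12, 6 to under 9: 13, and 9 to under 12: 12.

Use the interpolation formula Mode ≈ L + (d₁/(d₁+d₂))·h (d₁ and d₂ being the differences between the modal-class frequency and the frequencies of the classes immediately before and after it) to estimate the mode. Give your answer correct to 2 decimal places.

7.50

Modal class: 6 to under 9 (highest frequency 13).
d₁ = 13 − 12 = 1, d₂ = 13 − 12 = 1
Mode ≈ 6 + (1/(1+1)) × 3 = 6 + 1.5000 = 7.5000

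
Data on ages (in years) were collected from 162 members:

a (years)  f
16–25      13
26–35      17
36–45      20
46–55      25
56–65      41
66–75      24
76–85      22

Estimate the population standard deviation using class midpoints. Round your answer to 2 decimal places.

Midpoints: 20.5, 30.5, 40.5, 50.5, 60.5, 70.5, 80.5
n = 162, Σfm = 8801, mean = 54.3272
Σfm² = 529760.5
Σf(m − x̄)² = Σfm² − (Σfm)²/n = 529760.5 − 8801²/162 = 51627.1605
Population variance = 51627.1605 / 162 = 318.6862
Standard deviation = √318.6862 = 17.8518

17.85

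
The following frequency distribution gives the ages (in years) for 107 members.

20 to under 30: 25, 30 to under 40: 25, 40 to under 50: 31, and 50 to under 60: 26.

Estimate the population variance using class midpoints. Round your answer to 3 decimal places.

120.150

Midpoints: 25, 35, 45, 55
n = 107, Σfm = 4325, mean = 40.4206
Σfm² = 187675
Σf(m − x̄)² = Σfm² − (Σfm)²/n = 187675 − 4325²/107 = 12856.0748
Population variance = 12856.0748 / 107 = 120.1502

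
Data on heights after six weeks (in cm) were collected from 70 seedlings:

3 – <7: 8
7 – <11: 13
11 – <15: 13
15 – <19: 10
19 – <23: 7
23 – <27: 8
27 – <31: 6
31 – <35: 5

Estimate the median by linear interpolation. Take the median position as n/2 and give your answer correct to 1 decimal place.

15.4

Cumulative frequencies: 8, 21, 34, 44, 51, 59, 65, 70
n = 70; position = n/2 = 35.
This falls in the class 15 – <19: L = 15, F = 34, f = 10, h = 4.
Median ≈ 15 + ((35 − 34) / 10) × 4 = 15.4000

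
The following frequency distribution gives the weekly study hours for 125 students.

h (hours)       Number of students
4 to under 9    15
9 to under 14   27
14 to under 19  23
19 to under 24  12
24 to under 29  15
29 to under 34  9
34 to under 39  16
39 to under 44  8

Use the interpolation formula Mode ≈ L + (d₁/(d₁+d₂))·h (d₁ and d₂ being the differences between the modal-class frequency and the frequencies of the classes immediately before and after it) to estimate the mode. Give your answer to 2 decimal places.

Modal class: 9 to under 14 (highest frequency 27).
d₁ = 27 − 15 = 12, d₂ = 27 − 23 = 4
Mode ≈ 9 + (12/(12+4)) × 5 = 9 + 3.7500 = 12.7500

12.75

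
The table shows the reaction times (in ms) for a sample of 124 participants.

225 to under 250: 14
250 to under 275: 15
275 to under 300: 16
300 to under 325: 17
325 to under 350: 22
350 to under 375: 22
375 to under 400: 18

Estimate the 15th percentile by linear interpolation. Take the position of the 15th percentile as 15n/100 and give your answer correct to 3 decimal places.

Cumulative frequencies: 14, 29, 45, 62, 84, 106, 124
n = 124; position = 15n/100 = 18.6.
This falls in the class 250 to under 275: L = 250, F = 14, f = 15, h = 25.
15th percentile ≈ 250 + ((18.6 − 14) / 15) × 25 = 257.6667

257.667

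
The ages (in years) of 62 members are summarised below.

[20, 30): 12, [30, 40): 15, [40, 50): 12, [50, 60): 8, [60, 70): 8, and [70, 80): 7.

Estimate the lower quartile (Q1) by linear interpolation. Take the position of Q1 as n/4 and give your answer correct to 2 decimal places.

32.33

Cumulative frequencies: 12, 27, 39, 47, 55, 62
n = 62; position = n/4 = 15.5.
This falls in the class [30, 40): L = 30, F = 12, f = 15, h = 10.
Lower quartile ≈ 30 + ((15.5 − 12) / 15) × 10 = 32.3333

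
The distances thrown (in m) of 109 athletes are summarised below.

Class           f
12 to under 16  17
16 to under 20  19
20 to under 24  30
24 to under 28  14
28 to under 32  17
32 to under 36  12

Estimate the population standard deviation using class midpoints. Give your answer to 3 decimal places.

Midpoints: 14, 18, 22, 26, 30, 34
n = 109, Σfm = 2522, mean = 23.1376
Σfm² = 62644
Σf(m − x̄)² = Σfm² − (Σfm)²/n = 62644 − 2522²/109 = 4290.9358
Population variance = 4290.9358 / 109 = 39.3664
Standard deviation = √39.3664 = 6.2743

6.274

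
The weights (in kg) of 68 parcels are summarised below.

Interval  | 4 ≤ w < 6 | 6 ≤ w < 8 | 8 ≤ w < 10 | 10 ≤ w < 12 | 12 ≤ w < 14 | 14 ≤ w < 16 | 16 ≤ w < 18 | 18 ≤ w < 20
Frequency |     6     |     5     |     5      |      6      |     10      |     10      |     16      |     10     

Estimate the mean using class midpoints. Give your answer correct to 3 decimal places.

Midpoints: 5, 7, 9, 11, 13, 15, 17, 19
Σfm = 6×5 + 5×7 + 5×9 + 6×11 + 10×13 + 10×15 + 16×17 + 10×19 = 918
n = Σf = 68
Mean = 918 / 68 = 13.5000

13.500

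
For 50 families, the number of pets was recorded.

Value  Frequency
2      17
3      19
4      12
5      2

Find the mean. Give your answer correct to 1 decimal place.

Values: 2, 3, 4, 5
Σfx = 17×2 + 19×3 + 12×4 + 2×5 = 149
n = Σf = 50
Mean = 149 / 50 = 2.9800

3.0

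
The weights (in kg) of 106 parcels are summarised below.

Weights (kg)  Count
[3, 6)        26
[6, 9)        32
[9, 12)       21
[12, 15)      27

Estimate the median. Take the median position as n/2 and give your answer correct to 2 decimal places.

8.53

Cumulative frequencies: 26, 58, 79, 106
n = 106; position = n/2 = 53.
This falls in the class [6, 9): L = 6, F = 26, f = 32, h = 3.
Median ≈ 6 + ((53 − 26) / 32) × 3 = 8.5312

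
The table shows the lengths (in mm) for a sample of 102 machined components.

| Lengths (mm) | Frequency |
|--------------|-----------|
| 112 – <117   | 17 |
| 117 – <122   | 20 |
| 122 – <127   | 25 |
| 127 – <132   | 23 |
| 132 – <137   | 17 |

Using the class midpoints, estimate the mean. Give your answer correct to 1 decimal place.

Midpoints: 114.5, 119.5, 124.5, 129.5, 134.5
Σfm = 17×114.5 + 20×119.5 + 25×124.5 + 23×129.5 + 17×134.5 = 12714
n = Σf = 102
Mean = 12714 / 102 = 124.6471

124.6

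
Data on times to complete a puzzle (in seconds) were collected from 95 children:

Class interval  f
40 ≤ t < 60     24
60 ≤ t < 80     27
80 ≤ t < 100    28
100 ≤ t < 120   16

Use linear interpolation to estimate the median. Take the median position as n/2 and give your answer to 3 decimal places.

77.407

Cumulative frequencies: 24, 51, 79, 95
n = 95; position = n/2 = 47.5.
This falls in the class 60 ≤ t < 80: L = 60, F = 24, f = 27, h = 20.
Median ≈ 60 + ((47.5 − 24) / 27) × 20 = 77.4074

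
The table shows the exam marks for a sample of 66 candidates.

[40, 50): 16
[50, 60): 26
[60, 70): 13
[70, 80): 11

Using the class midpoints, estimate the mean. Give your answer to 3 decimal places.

Midpoints: 45, 55, 65, 75
Σfm = 16×45 + 26×55 + 13×65 + 11×75 = 3820
n = Σf = 66
Mean = 3820 / 66 = 57.8788

57.879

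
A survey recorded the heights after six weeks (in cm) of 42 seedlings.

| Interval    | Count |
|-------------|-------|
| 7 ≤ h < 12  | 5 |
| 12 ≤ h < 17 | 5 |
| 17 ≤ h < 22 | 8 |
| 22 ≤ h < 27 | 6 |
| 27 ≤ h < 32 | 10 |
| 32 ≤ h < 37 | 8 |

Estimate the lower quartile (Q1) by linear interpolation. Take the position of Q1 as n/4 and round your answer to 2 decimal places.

17.31

Cumulative frequencies: 5, 10, 18, 24, 34, 42
n = 42; position = n/4 = 10.5.
This falls in the class 17 ≤ h < 22: L = 17, F = 10, f = 8, h = 5.
Lower quartile ≈ 17 + ((10.5 − 10) / 8) × 5 = 17.3125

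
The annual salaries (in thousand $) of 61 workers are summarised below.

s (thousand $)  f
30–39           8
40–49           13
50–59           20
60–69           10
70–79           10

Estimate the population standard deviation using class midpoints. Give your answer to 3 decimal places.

12.478

Midpoints: 34.5, 44.5, 54.5, 64.5, 74.5
n = 61, Σfm = 3334.5, mean = 54.6639
Σfm² = 191775.25
Σf(m − x̄)² = Σfm² − (Σfm)²/n = 191775.25 − 3334.5²/61 = 9498.3607
Population variance = 9498.3607 / 61 = 155.7108
Standard deviation = √155.7108 = 12.4784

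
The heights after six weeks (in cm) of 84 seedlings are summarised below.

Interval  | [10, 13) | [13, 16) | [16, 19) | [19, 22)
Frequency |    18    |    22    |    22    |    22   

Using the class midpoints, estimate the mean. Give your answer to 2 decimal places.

Midpoints: 11.5, 14.5, 17.5, 20.5
Σfm = 18×11.5 + 22×14.5 + 22×17.5 + 22×20.5 = 1362
n = Σf = 84
Mean = 1362 / 84 = 16.2143

16.21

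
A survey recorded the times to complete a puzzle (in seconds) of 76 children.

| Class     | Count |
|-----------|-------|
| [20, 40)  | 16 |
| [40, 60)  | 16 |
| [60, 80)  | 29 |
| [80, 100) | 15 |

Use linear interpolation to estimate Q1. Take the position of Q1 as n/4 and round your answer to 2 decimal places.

43.75

Cumulative frequencies: 16, 32, 61, 76
n = 76; position = n/4 = 19.
This falls in the class [40, 60): L = 40, F = 16, f = 16, h = 20.
Lower quartile ≈ 40 + ((19 − 16) / 16) × 20 = 43.7500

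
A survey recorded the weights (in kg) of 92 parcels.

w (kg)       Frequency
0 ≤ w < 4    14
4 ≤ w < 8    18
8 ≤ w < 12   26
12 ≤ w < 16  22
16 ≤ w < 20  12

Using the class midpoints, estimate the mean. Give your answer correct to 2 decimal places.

Midpoints: 2, 6, 10, 14, 18
Σfm = 14×2 + 18×6 + 26×10 + 22×14 + 12×18 = 920
n = Σf = 92
Mean = 920 / 92 = 10.0000

10.00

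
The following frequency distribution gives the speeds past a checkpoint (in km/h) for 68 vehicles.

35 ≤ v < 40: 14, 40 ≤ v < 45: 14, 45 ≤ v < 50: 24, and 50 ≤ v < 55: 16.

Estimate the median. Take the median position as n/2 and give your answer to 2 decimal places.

46.25

Cumulative frequencies: 14, 28, 52, 68
n = 68; position = n/2 = 34.
This falls in the class 45 ≤ v < 50: L = 45, F = 28, f = 24, h = 5.
Median ≈ 45 + ((34 − 28) / 24) × 5 = 46.2500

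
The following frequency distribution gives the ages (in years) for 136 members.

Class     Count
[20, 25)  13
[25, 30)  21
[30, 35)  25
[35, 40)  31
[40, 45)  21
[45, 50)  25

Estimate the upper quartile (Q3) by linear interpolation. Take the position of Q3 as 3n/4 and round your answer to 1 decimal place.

Cumulative frequencies: 13, 34, 59, 90, 111, 136
n = 136; position = 3n/4 = 102.
This falls in the class [40, 45): L = 40, F = 90, f = 21, h = 5.
Upper quartile ≈ 40 + ((102 − 90) / 21) × 5 = 42.8571

42.9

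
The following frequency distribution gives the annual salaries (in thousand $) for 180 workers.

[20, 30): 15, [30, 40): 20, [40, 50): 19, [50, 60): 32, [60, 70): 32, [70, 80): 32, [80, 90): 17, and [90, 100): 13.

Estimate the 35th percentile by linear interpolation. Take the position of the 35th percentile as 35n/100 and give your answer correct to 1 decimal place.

52.8

Cumulative frequencies: 15, 35, 54, 86, 118, 150, 167, 180
n = 180; position = 35n/100 = 63.
This falls in the class [50, 60): L = 50, F = 54, f = 32, h = 10.
35th percentile ≈ 50 + ((63 − 54) / 32) × 10 = 52.8125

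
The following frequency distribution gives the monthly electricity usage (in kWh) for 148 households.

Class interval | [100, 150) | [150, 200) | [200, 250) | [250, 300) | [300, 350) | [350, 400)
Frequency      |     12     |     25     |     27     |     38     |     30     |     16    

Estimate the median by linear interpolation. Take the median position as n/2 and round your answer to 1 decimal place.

Cumulative frequencies: 12, 37, 64, 102, 132, 148
n = 148; position = n/2 = 74.
This falls in the class [250, 300): L = 250, F = 64, f = 38, h = 50.
Median ≈ 250 + ((74 − 64) / 38) × 50 = 263.1579

263.2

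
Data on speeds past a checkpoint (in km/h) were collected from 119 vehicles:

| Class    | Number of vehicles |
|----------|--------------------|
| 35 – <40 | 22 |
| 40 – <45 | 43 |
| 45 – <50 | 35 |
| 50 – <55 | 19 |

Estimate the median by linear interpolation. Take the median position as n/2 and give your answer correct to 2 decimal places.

Cumulative frequencies: 22, 65, 100, 119
n = 119; position = n/2 = 59.5.
This falls in the class 40 – <45: L = 40, F = 22, f = 43, h = 5.
Median ≈ 40 + ((59.5 − 22) / 43) × 5 = 44.3605

44.36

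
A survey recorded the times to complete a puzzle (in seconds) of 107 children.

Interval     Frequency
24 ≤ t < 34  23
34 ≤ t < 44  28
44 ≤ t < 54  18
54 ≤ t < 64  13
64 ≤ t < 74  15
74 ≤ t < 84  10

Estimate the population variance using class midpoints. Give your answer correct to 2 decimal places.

264.48

Midpoints: 29, 39, 49, 59, 69, 79
n = 107, Σfm = 5233, mean = 48.9065
Σfm² = 284227
Σf(m − x̄)² = Σfm² − (Σfm)²/n = 284227 − 5233²/107 = 28299.0654
Population variance = 28299.0654 / 107 = 264.4772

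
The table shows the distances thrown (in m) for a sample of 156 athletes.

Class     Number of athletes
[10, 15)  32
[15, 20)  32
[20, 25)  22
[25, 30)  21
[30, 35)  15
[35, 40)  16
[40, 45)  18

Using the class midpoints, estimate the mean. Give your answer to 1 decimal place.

Midpoints: 12.5, 17.5, 22.5, 27.5, 32.5, 37.5, 42.5
Σfm = 32×12.5 + 32×17.5 + 22×22.5 + 21×27.5 + 15×32.5 + 16×37.5 + 18×42.5 = 3885
n = Σf = 156
Mean = 3885 / 156 = 24.9038

24.9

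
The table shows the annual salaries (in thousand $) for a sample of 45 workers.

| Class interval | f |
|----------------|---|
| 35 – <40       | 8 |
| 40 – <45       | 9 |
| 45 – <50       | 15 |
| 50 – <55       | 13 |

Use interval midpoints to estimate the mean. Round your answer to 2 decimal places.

46.17

Midpoints: 37.5, 42.5, 47.5, 52.5
Σfm = 8×37.5 + 9×42.5 + 15×47.5 + 13×52.5 = 2077.5
n = Σf = 45
Mean = 2077.5 / 45 = 46.1667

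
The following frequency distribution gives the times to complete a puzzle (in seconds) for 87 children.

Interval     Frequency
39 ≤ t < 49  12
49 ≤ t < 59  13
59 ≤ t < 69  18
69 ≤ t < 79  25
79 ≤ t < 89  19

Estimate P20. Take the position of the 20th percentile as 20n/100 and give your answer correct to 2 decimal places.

53.15

Cumulative frequencies: 12, 25, 43, 68, 87
n = 87; position = 20n/100 = 17.4.
This falls in the class 49 ≤ t < 59: L = 49, F = 12, f = 13, h = 10.
20th percentile ≈ 49 + ((17.4 − 12) / 13) × 10 = 53.1538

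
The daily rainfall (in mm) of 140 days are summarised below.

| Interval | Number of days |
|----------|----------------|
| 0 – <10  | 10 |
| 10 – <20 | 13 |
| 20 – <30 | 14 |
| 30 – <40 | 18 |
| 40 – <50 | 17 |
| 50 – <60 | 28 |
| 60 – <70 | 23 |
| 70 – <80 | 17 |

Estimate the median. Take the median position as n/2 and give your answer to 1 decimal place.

48.8

Cumulative frequencies: 10, 23, 37, 55, 72, 100, 123, 140
n = 140; position = n/2 = 70.
This falls in the class 40 – <50: L = 40, F = 55, f = 17, h = 10.
Median ≈ 40 + ((70 − 55) / 17) × 10 = 48.8235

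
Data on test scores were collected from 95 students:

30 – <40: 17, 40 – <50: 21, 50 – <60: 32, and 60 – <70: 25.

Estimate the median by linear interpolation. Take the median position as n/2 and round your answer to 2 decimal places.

52.97

Cumulative frequencies: 17, 38, 70, 95
n = 95; position = n/2 = 47.5.
This falls in the class 50 – <60: L = 50, F = 38, f = 32, h = 10.
Median ≈ 50 + ((47.5 − 38) / 32) × 10 = 52.9688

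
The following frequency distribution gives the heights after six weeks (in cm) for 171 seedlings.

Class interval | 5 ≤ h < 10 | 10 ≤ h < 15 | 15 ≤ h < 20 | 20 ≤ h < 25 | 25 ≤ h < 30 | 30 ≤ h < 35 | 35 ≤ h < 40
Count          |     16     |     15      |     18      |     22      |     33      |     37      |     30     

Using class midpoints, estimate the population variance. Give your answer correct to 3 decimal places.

Midpoints: 7.5, 12.5, 17.5, 22.5, 27.5, 32.5, 37.5
n = 171, Σfm = 4352.5, mean = 25.4532
Σfm² = 126118.75
Σf(m − x̄)² = Σfm² − (Σfm)²/n = 126118.75 − 4352.5²/171 = 15333.6257
Population variance = 15333.6257 / 171 = 89.6703

89.670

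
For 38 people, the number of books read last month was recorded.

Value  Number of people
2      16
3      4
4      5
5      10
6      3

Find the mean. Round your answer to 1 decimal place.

3.5

Values: 2, 3, 4, 5, 6
Σfx = 16×2 + 4×3 + 5×4 + 10×5 + 3×6 = 132
n = Σf = 38
Mean = 132 / 38 = 3.4737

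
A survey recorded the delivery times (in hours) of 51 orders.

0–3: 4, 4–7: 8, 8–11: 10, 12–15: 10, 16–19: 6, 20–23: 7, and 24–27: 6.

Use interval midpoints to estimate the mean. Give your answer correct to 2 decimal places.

13.50

Midpoints: 1.5, 5.5, 9.5, 13.5, 17.5, 21.5, 25.5
Σfm = 4×1.5 + 8×5.5 + 10×9.5 + 10×13.5 + 6×17.5 + 7×21.5 + 6×25.5 = 688.5
n = Σf = 51
Mean = 688.5 / 51 = 13.5000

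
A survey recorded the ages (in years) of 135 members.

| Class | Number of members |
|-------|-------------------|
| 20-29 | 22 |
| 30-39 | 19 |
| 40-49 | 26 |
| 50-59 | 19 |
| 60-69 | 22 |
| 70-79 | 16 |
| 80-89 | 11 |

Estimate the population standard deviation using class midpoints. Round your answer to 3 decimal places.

Midpoints: 24.5, 34.5, 44.5, 54.5, 64.5, 74.5, 84.5
n = 135, Σfm = 6927.5, mean = 51.3148
Σfm² = 402613.75
Σf(m − x̄)² = Σfm² − (Σfm)²/n = 402613.75 − 6927.5²/135 = 47130.3704
Population variance = 47130.3704 / 135 = 349.1139
Standard deviation = √349.1139 = 18.6846

18.685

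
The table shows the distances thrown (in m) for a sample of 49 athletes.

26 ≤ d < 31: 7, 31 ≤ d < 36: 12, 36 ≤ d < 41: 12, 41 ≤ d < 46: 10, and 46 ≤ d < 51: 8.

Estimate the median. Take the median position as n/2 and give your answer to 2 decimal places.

38.29

Cumulative frequencies: 7, 19, 31, 41, 49
n = 49; position = n/2 = 24.5.
This falls in the class 36 ≤ d < 41: L = 36, F = 19, f = 12, h = 5.
Median ≈ 36 + ((24.5 − 19) / 12) × 5 = 38.2917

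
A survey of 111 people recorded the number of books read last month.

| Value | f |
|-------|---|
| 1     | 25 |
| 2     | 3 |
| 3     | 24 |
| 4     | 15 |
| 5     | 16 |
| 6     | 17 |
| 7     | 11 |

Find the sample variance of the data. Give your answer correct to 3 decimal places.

Values: 1, 2, 3, 4, 5, 6, 7
n = 111, Σfx = 422, mean = 3.8018
Σfx² = 2044
Σf(x − x̄)² = Σfx² − (Σfx)²/n = 2044 − 422²/111 = 439.6396
Sample variance = 439.6396 / 110 = 3.9967

3.997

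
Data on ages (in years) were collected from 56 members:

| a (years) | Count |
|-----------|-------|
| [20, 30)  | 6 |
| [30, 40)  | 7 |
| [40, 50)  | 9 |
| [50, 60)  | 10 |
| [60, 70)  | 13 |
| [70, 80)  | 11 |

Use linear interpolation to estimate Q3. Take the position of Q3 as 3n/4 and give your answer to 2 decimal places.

Cumulative frequencies: 6, 13, 22, 32, 45, 56
n = 56; position = 3n/4 = 42.
This falls in the class [60, 70): L = 60, F = 32, f = 13, h = 10.
Upper quartile ≈ 60 + ((42 − 32) / 13) × 10 = 67.6923

67.69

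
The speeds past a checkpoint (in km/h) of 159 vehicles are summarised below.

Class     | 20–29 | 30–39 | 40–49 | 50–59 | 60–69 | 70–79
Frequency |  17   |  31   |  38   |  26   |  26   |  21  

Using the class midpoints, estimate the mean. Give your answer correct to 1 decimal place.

49.3

Midpoints: 24.5, 34.5, 44.5, 54.5, 64.5, 74.5
Σfm = 17×24.5 + 31×34.5 + 38×44.5 + 26×54.5 + 26×64.5 + 21×74.5 = 7835.5
n = Σf = 159
Mean = 7835.5 / 159 = 49.2799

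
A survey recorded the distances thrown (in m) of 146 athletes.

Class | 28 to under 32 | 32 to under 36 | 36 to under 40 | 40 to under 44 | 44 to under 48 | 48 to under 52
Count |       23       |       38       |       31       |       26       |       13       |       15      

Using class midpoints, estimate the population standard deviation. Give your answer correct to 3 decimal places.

6.121

Midpoints: 30, 34, 38, 42, 46, 50
n = 146, Σfm = 5600, mean = 38.3562
Σfm² = 220264
Σf(m − x̄)² = Σfm² − (Σfm)²/n = 220264 − 5600²/146 = 5469.4795
Population variance = 5469.4795 / 146 = 37.4622
Standard deviation = √37.4622 = 6.1206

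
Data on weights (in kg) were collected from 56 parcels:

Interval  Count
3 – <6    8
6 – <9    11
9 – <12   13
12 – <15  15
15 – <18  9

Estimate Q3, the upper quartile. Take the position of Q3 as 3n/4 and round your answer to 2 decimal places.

14.00

Cumulative frequencies: 8, 19, 32, 47, 56
n = 56; position = 3n/4 = 42.
This falls in the class 12 – <15: L = 12, F = 32, f = 15, h = 3.
Upper quartile ≈ 12 + ((42 − 32) / 15) × 3 = 14.0000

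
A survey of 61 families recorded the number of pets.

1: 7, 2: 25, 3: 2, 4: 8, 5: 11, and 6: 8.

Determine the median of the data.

Cumulative frequencies: 7, 32, 34, 42, 53, 61
n = 61, so the median is the value in position (n+1)/2 = 31.
Position 31 falls at value 2.

2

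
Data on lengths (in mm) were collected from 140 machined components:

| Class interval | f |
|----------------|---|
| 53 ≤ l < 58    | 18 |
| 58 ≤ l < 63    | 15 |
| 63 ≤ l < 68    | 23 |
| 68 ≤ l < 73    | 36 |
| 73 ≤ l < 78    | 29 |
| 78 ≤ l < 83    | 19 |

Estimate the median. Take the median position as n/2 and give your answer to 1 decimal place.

Cumulative frequencies: 18, 33, 56, 92, 121, 140
n = 140; position = n/2 = 70.
This falls in the class 68 ≤ l < 73: L = 68, F = 56, f = 36, h = 5.
Median ≈ 68 + ((70 − 56) / 36) × 5 = 69.9444

69.9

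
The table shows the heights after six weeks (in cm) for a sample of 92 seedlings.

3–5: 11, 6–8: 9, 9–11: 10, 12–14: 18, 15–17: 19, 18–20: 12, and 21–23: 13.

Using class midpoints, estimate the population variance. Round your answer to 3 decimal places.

31.716

Midpoints: 4, 7, 10, 13, 16, 19, 22
n = 92, Σfm = 1259, mean = 13.6848
Σfm² = 20147
Σf(m − x̄)² = Σfm² − (Σfm)²/n = 20147 − 1259²/92 = 2917.8587
Population variance = 2917.8587 / 92 = 31.7159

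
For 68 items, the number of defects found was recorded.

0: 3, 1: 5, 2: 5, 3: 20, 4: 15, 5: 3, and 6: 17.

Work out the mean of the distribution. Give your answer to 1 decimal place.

Values: 0, 1, 2, 3, 4, 5, 6
Σfx = 3×0 + 5×1 + 5×2 + 20×3 + 15×4 + 3×5 + 17×6 = 252
n = Σf = 68
Mean = 252 / 68 = 3.7059

3.7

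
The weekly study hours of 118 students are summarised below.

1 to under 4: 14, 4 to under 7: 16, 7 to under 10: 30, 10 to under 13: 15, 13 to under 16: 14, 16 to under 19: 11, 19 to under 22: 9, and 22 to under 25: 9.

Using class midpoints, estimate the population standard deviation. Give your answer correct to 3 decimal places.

Midpoints: 2.5, 5.5, 8.5, 11.5, 14.5, 17.5, 20.5, 23.5
n = 118, Σfm = 1342, mean = 11.3729
Σfm² = 19787.5
Σf(m − x̄)² = Σfm² − (Σfm)²/n = 19787.5 − 1342²/118 = 4525.0932
Population variance = 4525.0932 / 118 = 38.3482
Standard deviation = √38.3482 = 6.1926

6.193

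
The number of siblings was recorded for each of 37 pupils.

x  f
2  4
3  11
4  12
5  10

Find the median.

4

Cumulative frequencies: 4, 15, 27, 37
n = 37, so the median is the value in position (n+1)/2 = 19.
Position 19 falls at value 4.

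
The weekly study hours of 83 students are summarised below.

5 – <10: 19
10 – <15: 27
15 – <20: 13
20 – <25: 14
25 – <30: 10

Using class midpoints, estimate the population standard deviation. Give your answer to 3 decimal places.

Midpoints: 7.5, 12.5, 17.5, 22.5, 27.5
n = 83, Σfm = 1297.5, mean = 15.6325
Σfm² = 23918.75
Σf(m − x̄)² = Σfm² − (Σfm)²/n = 23918.75 − 1297.5²/83 = 3635.5422
Population variance = 3635.5422 / 83 = 43.8017
Standard deviation = √43.8017 = 6.6183

6.618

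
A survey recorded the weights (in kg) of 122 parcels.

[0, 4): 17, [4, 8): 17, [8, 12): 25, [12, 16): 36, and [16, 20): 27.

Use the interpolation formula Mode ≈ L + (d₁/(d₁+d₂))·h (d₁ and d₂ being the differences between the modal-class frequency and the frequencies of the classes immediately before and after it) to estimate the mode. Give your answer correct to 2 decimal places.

Modal class: [12, 16) (highest frequency 36).
d₁ = 36 − 25 = 11, d₂ = 36 − 27 = 9
Mode ≈ 12 + (11/(11+9)) × 4 = 12 + 2.2000 = 14.2000

14.20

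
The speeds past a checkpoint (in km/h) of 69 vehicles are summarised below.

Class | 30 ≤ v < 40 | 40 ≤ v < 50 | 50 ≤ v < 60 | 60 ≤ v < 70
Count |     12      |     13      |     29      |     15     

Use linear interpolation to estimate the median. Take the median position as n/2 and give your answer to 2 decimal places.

Cumulative frequencies: 12, 25, 54, 69
n = 69; position = n/2 = 34.5.
This falls in the class 50 ≤ v < 60: L = 50, F = 25, f = 29, h = 10.
Median ≈ 50 + ((34.5 − 25) / 29) × 10 = 53.2759

53.28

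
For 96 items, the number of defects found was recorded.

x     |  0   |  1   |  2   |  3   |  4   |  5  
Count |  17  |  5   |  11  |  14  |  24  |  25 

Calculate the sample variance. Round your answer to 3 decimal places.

3.242

Values: 0, 1, 2, 3, 4, 5
n = 96, Σfx = 290, mean = 3.0208
Σfx² = 1184
Σf(x − x̄)² = Σfx² − (Σfx)²/n = 1184 − 290²/96 = 307.9583
Sample variance = 307.9583 / 95 = 3.2417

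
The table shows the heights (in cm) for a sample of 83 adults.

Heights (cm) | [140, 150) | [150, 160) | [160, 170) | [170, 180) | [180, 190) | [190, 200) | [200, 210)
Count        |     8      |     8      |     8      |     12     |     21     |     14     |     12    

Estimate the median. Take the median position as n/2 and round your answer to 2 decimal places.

182.62

Cumulative frequencies: 8, 16, 24, 36, 57, 71, 83
n = 83; position = n/2 = 41.5.
This falls in the class [180, 190): L = 180, F = 36, f = 21, h = 10.
Median ≈ 180 + ((41.5 − 36) / 21) × 10 = 182.6190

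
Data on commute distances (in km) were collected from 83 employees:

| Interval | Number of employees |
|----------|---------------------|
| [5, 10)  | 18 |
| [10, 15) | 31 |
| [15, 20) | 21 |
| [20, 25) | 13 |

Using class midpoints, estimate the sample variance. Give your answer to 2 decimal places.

Midpoints: 7.5, 12.5, 17.5, 22.5
n = 83, Σfm = 1182.5, mean = 14.2470
Σfm² = 18868.75
Σf(m − x̄)² = Σfm² − (Σfm)²/n = 18868.75 − 1182.5²/83 = 2021.6867
Sample variance = 2021.6867 / 82 = 24.6547

24.65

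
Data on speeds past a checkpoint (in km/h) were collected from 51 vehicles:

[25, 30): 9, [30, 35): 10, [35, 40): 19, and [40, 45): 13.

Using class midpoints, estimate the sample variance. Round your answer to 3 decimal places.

Midpoints: 27.5, 32.5, 37.5, 42.5
n = 51, Σfm = 1837.5, mean = 36.0294
Σfm² = 67568.75
Σf(m − x̄)² = Σfm² − (Σfm)²/n = 67568.75 − 1837.5²/51 = 1364.7059
Sample variance = 1364.7059 / 50 = 27.2941

27.294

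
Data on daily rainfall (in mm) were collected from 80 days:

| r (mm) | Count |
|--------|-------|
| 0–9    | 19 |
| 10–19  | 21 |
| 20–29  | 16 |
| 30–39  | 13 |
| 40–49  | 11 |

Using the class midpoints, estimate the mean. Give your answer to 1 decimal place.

21.5

Midpoints: 4.5, 14.5, 24.5, 34.5, 44.5
Σfm = 19×4.5 + 21×14.5 + 16×24.5 + 13×34.5 + 11×44.5 = 1720
n = Σf = 80
Mean = 1720 / 80 = 21.5000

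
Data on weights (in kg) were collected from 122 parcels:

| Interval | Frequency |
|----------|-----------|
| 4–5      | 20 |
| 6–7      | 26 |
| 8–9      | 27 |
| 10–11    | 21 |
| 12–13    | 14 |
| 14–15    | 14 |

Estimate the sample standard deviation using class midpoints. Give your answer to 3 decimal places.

3.169

Midpoints: 4.5, 6.5, 8.5, 10.5, 12.5, 14.5
n = 122, Σfm = 1087, mean = 8.9098
Σfm² = 10900.5
Σf(m − x̄)² = Σfm² − (Σfm)²/n = 10900.5 − 1087²/122 = 1215.5082
Sample variance = 1215.5082 / 121 = 10.0455
Standard deviation = √10.0455 = 3.1695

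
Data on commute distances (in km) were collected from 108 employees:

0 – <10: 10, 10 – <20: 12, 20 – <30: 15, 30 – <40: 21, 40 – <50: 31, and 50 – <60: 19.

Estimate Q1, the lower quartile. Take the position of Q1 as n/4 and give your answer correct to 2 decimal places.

Cumulative frequencies: 10, 22, 37, 58, 89, 108
n = 108; position = n/4 = 27.
This falls in the class 20 – <30: L = 20, F = 22, f = 15, h = 10.
Lower quartile ≈ 20 + ((27 − 22) / 15) × 10 = 23.3333

23.33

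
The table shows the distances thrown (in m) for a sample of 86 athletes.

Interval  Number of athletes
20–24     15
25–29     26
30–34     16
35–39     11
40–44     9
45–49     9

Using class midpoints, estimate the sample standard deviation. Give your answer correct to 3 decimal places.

Midpoints: 22, 27, 32, 37, 42, 47
n = 86, Σfm = 2752, mean = 32.0000
Σfm² = 93414
Σf(m − x̄)² = Σfm² − (Σfm)²/n = 93414 − 2752²/86 = 5350.0000
Sample variance = 5350.0000 / 85 = 62.9412
Standard deviation = √62.9412 = 7.9335

7.934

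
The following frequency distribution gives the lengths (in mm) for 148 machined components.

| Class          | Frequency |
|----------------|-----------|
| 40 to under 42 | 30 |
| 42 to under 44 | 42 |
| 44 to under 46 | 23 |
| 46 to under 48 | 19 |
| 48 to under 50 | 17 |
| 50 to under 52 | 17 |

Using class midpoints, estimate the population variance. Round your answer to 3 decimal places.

Midpoints: 41, 43, 45, 47, 49, 51
n = 148, Σfm = 6664, mean = 45.0270
Σfm² = 301668
Σf(m − x̄)² = Σfm² − (Σfm)²/n = 301668 − 6664²/148 = 1607.8919
Population variance = 1607.8919 / 148 = 10.8641

10.864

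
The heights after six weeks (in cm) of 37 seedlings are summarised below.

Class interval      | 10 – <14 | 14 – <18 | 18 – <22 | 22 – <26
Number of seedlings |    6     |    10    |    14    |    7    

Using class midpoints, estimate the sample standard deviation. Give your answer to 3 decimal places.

3.939

Midpoints: 12, 16, 20, 24
n = 37, Σfm = 680, mean = 18.3784
Σfm² = 13056
Σf(m − x̄)² = Σfm² − (Σfm)²/n = 13056 − 680²/37 = 558.7027
Sample variance = 558.7027 / 36 = 15.5195
Standard deviation = √15.5195 = 3.9395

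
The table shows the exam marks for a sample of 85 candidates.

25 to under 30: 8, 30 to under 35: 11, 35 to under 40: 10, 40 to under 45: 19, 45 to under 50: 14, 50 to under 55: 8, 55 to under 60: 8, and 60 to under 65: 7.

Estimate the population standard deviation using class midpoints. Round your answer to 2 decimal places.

Midpoints: 27.5, 32.5, 37.5, 42.5, 47.5, 52.5, 57.5, 62.5
n = 85, Σfm = 3742.5, mean = 44.0294
Σfm² = 173481.25
Σf(m − x̄)² = Σfm² − (Σfm)²/n = 173481.25 − 3742.5²/85 = 8701.1765
Population variance = 8701.1765 / 85 = 102.3668
Standard deviation = √102.3668 = 10.1176

10.12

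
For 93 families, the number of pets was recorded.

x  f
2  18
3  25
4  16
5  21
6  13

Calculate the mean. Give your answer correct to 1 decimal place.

3.8

Values: 2, 3, 4, 5, 6
Σfx = 18×2 + 25×3 + 16×4 + 21×5 + 13×6 = 358
n = Σf = 93
Mean = 358 / 93 = 3.8495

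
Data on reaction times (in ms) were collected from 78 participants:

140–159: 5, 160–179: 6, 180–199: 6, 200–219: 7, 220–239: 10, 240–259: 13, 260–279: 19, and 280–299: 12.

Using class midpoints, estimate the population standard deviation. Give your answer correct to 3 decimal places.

42.394

Midpoints: 149.5, 169.5, 189.5, 209.5, 229.5, 249.5, 269.5, 289.5
n = 78, Σfm = 18501, mean = 237.1923
Σfm² = 4528479.5
Σf(m − x̄)² = Σfm² − (Σfm)²/n = 4528479.5 − 18501²/78 = 140184.6154
Population variance = 140184.6154 / 78 = 1797.2387
Standard deviation = √1797.2387 = 42.3939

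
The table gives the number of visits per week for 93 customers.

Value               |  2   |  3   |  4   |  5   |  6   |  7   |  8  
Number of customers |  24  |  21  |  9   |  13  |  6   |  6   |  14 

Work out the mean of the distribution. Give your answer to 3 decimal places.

Values: 2, 3, 4, 5, 6, 7, 8
Σfx = 24×2 + 21×3 + 9×4 + 13×5 + 6×6 + 6×7 + 14×8 = 402
n = Σf = 93
Mean = 402 / 93 = 4.3226

4.323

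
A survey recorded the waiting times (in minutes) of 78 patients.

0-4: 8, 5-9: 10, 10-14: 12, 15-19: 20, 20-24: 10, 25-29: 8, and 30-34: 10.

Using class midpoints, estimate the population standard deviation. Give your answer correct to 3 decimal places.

9.058

Midpoints: 2, 7, 12, 17, 22, 27, 32
n = 78, Σfm = 1326, mean = 17.0000
Σfm² = 28942
Σf(m − x̄)² = Σfm² − (Σfm)²/n = 28942 − 1326²/78 = 6400.0000
Population variance = 6400.0000 / 78 = 82.0513
Standard deviation = √82.0513 = 9.0582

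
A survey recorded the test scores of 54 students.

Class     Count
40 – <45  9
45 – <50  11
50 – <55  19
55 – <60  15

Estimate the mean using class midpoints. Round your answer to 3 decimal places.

51.204

Midpoints: 42.5, 47.5, 52.5, 57.5
Σfm = 9×42.5 + 11×47.5 + 19×52.5 + 15×57.5 = 2765
n = Σf = 54
Mean = 2765 / 54 = 51.2037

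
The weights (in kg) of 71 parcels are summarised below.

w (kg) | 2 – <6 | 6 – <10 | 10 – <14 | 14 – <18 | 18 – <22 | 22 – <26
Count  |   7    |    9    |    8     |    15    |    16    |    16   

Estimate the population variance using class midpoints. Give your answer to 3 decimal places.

42.138

Midpoints: 4, 8, 12, 16, 20, 24
n = 71, Σfm = 1140, mean = 16.0563
Σfm² = 21296
Σf(m − x̄)² = Σfm² − (Σfm)²/n = 21296 − 1140²/71 = 2991.7746
Population variance = 2991.7746 / 71 = 42.1377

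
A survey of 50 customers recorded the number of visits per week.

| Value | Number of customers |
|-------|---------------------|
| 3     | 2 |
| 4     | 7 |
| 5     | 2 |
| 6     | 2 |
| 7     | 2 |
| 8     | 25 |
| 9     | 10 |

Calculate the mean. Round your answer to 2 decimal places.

7.20

Values: 3, 4, 5, 6, 7, 8, 9
Σfx = 2×3 + 7×4 + 2×5 + 2×6 + 2×7 + 25×8 + 10×9 = 360
n = Σf = 50
Mean = 360 / 50 = 7.2000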